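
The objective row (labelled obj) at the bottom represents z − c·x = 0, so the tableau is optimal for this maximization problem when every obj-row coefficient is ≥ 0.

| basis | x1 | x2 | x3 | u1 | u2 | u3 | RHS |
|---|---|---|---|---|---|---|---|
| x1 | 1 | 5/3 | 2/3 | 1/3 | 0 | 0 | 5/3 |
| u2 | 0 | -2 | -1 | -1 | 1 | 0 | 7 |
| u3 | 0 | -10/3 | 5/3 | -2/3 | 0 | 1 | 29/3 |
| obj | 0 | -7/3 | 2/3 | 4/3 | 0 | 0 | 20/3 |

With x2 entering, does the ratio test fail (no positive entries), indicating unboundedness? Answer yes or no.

Column x2 has positive entries in row(s) 1, so the ratio test bounds it — not unbounded.

no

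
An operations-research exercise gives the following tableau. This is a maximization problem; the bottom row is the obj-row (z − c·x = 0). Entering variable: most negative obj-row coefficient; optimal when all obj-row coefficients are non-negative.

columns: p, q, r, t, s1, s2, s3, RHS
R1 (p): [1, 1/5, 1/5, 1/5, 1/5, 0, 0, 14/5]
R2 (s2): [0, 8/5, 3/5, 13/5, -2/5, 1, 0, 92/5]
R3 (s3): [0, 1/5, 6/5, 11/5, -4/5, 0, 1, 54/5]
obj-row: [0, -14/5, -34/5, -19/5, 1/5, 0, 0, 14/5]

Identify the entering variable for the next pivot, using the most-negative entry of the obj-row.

r

Negative obj-row entries: q: -14/5, r: -34/5, t: -19/5.
The most negative is -34/5 in column r, so r enters.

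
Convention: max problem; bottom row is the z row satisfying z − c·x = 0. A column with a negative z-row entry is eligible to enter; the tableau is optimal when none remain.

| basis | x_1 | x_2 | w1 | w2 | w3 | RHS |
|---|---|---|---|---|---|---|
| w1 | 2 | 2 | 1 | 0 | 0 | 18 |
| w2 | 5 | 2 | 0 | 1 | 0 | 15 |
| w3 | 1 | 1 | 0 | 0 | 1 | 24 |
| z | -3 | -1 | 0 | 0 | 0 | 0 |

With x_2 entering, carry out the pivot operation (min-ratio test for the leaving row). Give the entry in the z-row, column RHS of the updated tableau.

Ratio test on column x_2 — row 1: 18/2 = 9; row 2: 15/2 = 15/2; row 3: 24/1 = 24. Minimum is 15/2 at row 2 (w2 leaves); pivot element 2.
Divide row 2 by 2; eliminate column x_2 from the other rows.
z-row update in column RHS: 0 − (-1)·(15/2) = 15/2.

15/2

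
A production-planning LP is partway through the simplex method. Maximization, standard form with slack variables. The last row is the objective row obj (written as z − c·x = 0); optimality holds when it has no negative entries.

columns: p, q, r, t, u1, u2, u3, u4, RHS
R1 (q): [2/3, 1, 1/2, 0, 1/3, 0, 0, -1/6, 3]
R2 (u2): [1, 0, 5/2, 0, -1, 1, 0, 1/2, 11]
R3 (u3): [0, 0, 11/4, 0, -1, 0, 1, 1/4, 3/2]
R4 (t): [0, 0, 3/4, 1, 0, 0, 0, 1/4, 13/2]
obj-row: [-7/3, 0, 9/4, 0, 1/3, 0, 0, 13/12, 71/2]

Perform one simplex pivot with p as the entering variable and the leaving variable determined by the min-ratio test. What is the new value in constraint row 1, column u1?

1/2

Ratio test on column p — row 1: 3/(2/3) = 9/2; row 2: 11/1 = 11; row 3: entry 0 ≤ 0; row 4: entry 0 ≤ 0. Minimum is 9/2 at row 1 (q leaves); pivot element 2/3.
Divide row 1 by 2/3; eliminate column p from the other rows.
In the new row 1, the u1 entry is the old entry divided by the pivot: (1/3)/(2/3) = 1/2.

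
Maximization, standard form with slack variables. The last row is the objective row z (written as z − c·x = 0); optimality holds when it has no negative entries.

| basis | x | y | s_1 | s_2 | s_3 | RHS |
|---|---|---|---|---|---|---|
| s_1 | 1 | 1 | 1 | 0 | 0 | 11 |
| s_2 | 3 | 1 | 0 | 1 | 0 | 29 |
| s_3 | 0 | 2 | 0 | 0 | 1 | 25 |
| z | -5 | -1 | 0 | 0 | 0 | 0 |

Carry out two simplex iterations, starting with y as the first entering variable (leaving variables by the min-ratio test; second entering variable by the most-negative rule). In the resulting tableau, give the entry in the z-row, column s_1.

-1

Ratio test on column y — row 1: 11/1 = 11; row 2: 29/1 = 29; row 3: 25/2 = 25/2. Minimum is 11 at row 1 (s_1 leaves); pivot element 1.
Divide row 1 by 1; eliminate column y from the other rows.
Second iteration: most negative z-row entry is -4 in column x, so x enters.
Ratio test on column x — row 1: 11/1 = 11; row 2: 18/2 = 9; row 3: entry -2 ≤ 0. Minimum is 9 at row 2 (s_2 leaves); pivot element 2.
Divide row 2 by 2; eliminate column x from the other rows.
After both pivots, the entry at the z-row, column s_1 is -1.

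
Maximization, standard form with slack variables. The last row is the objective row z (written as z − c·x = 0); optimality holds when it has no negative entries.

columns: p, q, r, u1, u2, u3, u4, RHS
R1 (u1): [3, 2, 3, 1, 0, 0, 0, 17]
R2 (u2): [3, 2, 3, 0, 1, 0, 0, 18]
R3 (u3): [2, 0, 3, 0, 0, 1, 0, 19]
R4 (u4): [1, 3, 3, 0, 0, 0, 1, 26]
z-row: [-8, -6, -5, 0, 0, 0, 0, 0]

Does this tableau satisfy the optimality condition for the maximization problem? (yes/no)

no

The z-row has a negative entry -8 in column p, so it is not optimal.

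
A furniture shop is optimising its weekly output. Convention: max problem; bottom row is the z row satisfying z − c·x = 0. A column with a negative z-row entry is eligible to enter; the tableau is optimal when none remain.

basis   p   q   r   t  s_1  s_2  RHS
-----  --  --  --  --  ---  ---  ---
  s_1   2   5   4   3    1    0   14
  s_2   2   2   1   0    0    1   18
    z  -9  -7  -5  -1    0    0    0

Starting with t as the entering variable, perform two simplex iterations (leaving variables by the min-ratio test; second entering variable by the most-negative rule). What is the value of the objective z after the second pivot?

63

Ratio test on column t — row 1: 14/3 = 14/3; row 2: entry 0 ≤ 0. Minimum is 14/3 at row 1 (s_1 leaves); pivot element 3.
Pivot on row 1; the z-row RHS becomes 0 − (-1)·(14/3) = 14/3.
Next entering variable (most negative z-row entry -25/3): p.
Ratio test on column p — row 1: (14/3)/(2/3) = 7; row 2: 18/2 = 9. Minimum is 7 at row 1 (t leaves); pivot element 2/3.
After the second pivot the z-row RHS is 14/3 − (-25/3)·7 = 63.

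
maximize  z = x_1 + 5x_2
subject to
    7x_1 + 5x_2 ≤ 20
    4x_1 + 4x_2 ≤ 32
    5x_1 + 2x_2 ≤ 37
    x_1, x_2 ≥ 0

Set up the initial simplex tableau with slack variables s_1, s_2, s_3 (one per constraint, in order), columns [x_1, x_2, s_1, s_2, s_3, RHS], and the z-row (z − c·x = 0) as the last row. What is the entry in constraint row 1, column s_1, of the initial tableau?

1

Slack s_1 belongs to constraint 1; its column is the unit vector e_1, so the entry in row 1 is 1.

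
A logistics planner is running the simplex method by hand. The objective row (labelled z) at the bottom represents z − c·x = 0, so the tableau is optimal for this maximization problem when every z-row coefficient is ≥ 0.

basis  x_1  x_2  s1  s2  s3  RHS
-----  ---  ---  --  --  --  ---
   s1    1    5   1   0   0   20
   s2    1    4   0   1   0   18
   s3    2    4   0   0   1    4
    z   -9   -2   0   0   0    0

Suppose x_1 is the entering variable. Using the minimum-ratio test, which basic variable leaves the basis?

s3

Column x_1 entries and ratios — s1: 20/1 = 20; s2: 18/1 = 18; s3: 4/2 = 2.
Smallest ratio is 2 in the row of s3, so s3 leaves.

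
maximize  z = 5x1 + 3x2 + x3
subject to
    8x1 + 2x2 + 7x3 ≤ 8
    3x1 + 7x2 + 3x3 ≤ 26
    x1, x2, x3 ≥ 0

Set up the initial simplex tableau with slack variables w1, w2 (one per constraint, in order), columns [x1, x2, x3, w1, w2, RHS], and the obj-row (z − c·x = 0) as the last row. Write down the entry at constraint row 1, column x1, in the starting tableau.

8

Constraint 1 has coefficient 8 on x1.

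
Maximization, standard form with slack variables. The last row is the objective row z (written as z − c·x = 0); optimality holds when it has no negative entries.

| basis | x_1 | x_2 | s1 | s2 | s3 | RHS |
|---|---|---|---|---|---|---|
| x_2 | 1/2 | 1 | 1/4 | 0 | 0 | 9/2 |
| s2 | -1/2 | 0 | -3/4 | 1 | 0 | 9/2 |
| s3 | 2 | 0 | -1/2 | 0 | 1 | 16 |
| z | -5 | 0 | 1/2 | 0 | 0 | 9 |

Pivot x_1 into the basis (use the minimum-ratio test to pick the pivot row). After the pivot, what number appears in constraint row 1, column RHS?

Ratio test on column x_1 — row 1: (9/2)/(1/2) = 9; row 2: entry -1/2 ≤ 0; row 3: 16/2 = 8. Minimum is 8 at row 3 (s3 leaves); pivot element 2.
Divide row 3 by 2; eliminate column x_1 from the other rows.
Row 1 update in column RHS: 9/2 − (1/2)·8 = 1/2.

1/2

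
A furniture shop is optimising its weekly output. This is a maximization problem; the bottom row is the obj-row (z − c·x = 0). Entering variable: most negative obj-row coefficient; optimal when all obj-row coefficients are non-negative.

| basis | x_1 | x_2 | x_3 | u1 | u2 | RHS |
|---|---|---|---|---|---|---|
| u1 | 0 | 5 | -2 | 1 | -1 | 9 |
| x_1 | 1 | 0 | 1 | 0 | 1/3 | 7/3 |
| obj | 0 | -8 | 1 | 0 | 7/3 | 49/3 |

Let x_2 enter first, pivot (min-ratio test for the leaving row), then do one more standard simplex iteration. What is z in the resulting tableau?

Ratio test on column x_2 — row 1: 9/5 = 9/5; row 2: entry 0 ≤ 0. Minimum is 9/5 at row 1 (u1 leaves); pivot element 5.
Pivot on row 1; the obj-row RHS becomes 49/3 − (-8)·(9/5) = 461/15.
Next entering variable (most negative obj-row entry -11/5): x_3.
Ratio test on column x_3 — row 1: entry -2/5 ≤ 0; row 2: (7/3)/1 = 7/3. Minimum is 7/3 at row 2 (x_1 leaves); pivot element 1.
After the second pivot the obj-row RHS is 461/15 − (-11/5)·(7/3) = 538/15.

538/15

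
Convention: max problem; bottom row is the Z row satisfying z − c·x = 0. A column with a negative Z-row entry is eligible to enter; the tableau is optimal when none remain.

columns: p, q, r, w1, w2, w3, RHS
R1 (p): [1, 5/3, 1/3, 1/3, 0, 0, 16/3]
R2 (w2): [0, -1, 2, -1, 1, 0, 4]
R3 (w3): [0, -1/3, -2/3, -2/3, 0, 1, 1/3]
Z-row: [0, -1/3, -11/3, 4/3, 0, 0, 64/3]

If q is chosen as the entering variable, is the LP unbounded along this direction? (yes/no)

no

Column q has positive entries in row(s) 1, so the ratio test bounds it — not unbounded.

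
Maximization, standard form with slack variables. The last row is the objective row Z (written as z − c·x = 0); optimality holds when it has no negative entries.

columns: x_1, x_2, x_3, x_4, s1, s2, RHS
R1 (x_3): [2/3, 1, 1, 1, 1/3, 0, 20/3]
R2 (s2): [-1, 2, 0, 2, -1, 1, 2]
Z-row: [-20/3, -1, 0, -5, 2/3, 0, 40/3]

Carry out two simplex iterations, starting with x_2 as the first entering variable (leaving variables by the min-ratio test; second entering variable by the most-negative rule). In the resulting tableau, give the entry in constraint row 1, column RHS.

Ratio test on column x_2 — row 1: (20/3)/1 = 20/3; row 2: 2/2 = 1. Minimum is 1 at row 2 (s2 leaves); pivot element 2.
Divide row 2 by 2; eliminate column x_2 from the other rows.
Second iteration: most negative Z-row entry is -43/6 in column x_1, so x_1 enters.
Ratio test on column x_1 — row 1: (17/3)/(7/6) = 34/7; row 2: entry -1/2 ≤ 0. Minimum is 34/7 at row 1 (x_3 leaves); pivot element 7/6.
Divide row 1 by 7/6; eliminate column x_1 from the other rows.
After both pivots, the entry at constraint row 1, column RHS is 34/7.

34/7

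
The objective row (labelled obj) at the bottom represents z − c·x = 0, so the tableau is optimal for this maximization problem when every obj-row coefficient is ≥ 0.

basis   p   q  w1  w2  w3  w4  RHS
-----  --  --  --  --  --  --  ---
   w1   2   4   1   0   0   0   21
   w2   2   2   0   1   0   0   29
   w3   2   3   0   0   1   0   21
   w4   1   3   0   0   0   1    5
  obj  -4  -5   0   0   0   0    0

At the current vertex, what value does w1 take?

w1 is basic (row 1); its value is the RHS of that row, 21.

21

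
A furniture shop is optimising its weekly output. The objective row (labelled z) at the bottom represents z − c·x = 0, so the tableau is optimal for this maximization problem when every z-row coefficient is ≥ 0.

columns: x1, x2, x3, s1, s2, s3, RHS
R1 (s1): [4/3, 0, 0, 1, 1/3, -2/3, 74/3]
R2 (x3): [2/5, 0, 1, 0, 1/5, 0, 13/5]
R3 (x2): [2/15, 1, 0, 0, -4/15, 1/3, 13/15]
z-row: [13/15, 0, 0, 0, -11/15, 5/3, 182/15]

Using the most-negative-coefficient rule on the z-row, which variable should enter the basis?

Negative z-row entries: s2: -11/15.
The most negative is -11/15 in column s2, so s2 enters.

s2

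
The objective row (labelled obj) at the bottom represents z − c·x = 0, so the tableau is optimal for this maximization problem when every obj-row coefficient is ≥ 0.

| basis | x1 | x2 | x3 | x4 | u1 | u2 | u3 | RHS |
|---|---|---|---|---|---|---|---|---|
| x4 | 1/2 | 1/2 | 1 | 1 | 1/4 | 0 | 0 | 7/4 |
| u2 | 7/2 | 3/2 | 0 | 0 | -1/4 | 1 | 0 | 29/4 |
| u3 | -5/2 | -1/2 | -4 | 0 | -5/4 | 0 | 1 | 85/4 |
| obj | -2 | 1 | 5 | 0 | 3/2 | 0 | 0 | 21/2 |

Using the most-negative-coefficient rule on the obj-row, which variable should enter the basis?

Negative obj-row entries: x1: -2.
The most negative is -2 in column x1, so x1 enters.

x1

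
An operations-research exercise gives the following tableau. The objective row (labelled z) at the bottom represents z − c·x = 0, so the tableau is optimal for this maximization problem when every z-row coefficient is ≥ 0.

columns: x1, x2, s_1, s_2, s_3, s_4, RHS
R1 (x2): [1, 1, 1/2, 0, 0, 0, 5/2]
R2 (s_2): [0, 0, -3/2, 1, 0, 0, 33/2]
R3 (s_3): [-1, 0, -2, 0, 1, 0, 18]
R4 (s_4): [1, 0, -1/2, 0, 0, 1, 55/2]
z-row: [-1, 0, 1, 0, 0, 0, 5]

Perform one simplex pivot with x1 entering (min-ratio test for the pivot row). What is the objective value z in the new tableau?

Ratio test on column x1 — row 1: (5/2)/1 = 5/2; row 2: entry 0 ≤ 0; row 3: entry -1 ≤ 0; row 4: (55/2)/1 = 55/2. Minimum is 5/2 at row 1 (x2 leaves); pivot element 1.
Pivot on row 1; the z-row RHS becomes 5 − (-1)·(5/2) = 15/2.

15/2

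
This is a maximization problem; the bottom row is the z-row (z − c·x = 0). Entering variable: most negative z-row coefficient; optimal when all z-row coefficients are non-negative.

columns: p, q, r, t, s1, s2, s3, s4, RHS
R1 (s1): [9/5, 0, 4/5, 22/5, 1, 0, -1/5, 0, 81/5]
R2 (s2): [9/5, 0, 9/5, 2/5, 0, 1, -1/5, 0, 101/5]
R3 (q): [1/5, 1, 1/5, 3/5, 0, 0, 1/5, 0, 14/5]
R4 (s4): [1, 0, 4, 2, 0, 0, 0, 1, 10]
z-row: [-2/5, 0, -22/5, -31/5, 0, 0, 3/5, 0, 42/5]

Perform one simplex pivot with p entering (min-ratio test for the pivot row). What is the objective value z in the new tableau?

12

Ratio test on column p — row 1: (81/5)/(9/5) = 9; row 2: (101/5)/(9/5) = 101/9; row 3: (14/5)/(1/5) = 14; row 4: 10/1 = 10. Minimum is 9 at row 1 (s1 leaves); pivot element 9/5.
Pivot on row 1; the z-row RHS becomes 42/5 − (-2/5)·9 = 12.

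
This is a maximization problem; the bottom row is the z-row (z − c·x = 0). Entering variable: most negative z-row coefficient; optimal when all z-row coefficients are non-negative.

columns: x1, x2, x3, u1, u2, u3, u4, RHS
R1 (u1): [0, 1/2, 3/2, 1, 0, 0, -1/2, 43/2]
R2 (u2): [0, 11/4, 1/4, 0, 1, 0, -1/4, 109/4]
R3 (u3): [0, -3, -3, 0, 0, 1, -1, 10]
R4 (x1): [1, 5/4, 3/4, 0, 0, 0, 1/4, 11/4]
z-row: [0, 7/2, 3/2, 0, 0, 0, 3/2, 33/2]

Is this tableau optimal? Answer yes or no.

yes

Every z-row coefficient is ≥ 0, so the tableau is optimal.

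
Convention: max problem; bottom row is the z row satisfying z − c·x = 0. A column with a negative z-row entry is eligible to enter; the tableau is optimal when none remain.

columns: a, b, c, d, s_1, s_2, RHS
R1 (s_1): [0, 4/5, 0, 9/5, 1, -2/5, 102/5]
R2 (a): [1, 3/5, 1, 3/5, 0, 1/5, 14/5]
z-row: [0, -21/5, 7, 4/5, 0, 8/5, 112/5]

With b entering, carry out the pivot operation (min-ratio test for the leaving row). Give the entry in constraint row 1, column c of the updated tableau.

-4/3

Ratio test on column b — row 1: (102/5)/(4/5) = 51/2; row 2: (14/5)/(3/5) = 14/3. Minimum is 14/3 at row 2 (a leaves); pivot element 3/5.
Divide row 2 by 3/5; eliminate column b from the other rows.
Row 1 update in column c: 0 − (4/5)·(5/3) = -4/3.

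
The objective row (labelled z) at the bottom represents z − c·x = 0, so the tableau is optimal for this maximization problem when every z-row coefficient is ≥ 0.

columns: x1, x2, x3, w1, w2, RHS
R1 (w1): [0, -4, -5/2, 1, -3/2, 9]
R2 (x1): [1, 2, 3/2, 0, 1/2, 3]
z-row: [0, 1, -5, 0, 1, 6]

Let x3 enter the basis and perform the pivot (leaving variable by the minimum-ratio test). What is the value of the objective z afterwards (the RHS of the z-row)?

16

Ratio test on column x3 — row 1: entry -5/2 ≤ 0; row 2: 3/(3/2) = 2. Minimum is 2 at row 2 (x1 leaves); pivot element 3/2.
Pivot on row 2; the z-row RHS becomes 6 − (-5)·2 = 16.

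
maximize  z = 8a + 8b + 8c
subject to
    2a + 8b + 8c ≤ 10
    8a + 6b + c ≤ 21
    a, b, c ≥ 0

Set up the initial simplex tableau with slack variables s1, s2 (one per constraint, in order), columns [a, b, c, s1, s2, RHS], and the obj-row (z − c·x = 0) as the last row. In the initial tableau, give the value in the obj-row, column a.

-8

The obj-row carries the negated objective coefficients: the a entry is -8.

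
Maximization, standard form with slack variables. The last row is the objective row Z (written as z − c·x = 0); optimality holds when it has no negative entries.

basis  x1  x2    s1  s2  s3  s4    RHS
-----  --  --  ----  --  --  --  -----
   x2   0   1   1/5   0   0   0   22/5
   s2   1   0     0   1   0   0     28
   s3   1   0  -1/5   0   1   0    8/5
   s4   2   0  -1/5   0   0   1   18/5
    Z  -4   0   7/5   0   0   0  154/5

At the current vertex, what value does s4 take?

18/5

s4 is basic (row 4); its value is the RHS of that row, 18/5.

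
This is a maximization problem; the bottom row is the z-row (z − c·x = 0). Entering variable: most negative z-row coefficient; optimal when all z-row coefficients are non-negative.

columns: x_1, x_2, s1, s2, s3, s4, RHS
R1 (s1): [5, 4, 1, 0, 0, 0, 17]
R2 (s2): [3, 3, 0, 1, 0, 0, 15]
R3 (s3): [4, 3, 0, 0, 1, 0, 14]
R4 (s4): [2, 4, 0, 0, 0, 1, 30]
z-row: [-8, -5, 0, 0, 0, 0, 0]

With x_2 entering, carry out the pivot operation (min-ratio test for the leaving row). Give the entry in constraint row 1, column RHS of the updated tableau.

17/4

Ratio test on column x_2 — row 1: 17/4 = 17/4; row 2: 15/3 = 5; row 3: 14/3 = 14/3; row 4: 30/4 = 15/2. Minimum is 17/4 at row 1 (s1 leaves); pivot element 4.
Divide row 1 by 4; eliminate column x_2 from the other rows.
In the new row 1, the RHS entry is the old entry divided by the pivot: 17/4 = 17/4.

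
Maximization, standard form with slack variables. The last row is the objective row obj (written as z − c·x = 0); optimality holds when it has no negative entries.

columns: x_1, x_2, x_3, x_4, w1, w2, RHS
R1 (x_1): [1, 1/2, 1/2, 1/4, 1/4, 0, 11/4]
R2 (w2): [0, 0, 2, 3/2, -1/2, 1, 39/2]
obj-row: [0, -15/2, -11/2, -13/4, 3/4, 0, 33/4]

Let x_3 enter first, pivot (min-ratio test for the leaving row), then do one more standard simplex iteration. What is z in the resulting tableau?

Ratio test on column x_3 — row 1: (11/4)/(1/2) = 11/2; row 2: (39/2)/2 = 39/4. Minimum is 11/2 at row 1 (x_1 leaves); pivot element 1/2.
Pivot on row 1; the obj-row RHS becomes 33/4 − (-11/2)·(11/2) = 77/2.
Next entering variable (most negative obj-row entry -2): x_2.
Ratio test on column x_2 — row 1: (11/2)/1 = 11/2; row 2: entry -2 ≤ 0. Minimum is 11/2 at row 1 (x_3 leaves); pivot element 1.
After the second pivot the obj-row RHS is 77/2 − (-2)·(11/2) = 99/2.

99/2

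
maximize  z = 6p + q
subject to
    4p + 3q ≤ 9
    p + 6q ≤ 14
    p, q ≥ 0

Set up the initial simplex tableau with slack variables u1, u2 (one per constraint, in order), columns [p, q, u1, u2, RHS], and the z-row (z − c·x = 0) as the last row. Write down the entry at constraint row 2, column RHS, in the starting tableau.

14

The RHS of constraint 2 is b_2 = 14.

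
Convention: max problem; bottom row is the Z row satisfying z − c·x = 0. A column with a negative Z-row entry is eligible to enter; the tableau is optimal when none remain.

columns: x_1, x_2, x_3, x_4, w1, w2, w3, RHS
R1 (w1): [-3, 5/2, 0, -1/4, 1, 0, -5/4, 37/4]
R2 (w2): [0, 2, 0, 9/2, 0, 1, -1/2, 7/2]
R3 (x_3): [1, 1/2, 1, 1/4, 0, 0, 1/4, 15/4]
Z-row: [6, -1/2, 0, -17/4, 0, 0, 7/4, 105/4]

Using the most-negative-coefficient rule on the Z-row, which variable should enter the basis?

Negative Z-row entries: x_2: -1/2, x_4: -17/4.
The most negative is -17/4 in column x_4, so x_4 enters.

x_4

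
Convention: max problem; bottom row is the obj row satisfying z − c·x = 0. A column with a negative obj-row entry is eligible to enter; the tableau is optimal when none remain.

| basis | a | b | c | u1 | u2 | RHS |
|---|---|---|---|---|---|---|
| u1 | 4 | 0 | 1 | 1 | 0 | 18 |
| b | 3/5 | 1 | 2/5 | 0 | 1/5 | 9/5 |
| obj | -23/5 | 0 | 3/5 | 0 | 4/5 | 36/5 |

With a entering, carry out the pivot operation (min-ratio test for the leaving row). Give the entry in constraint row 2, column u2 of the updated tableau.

Ratio test on column a — row 1: 18/4 = 9/2; row 2: (9/5)/(3/5) = 3. Minimum is 3 at row 2 (b leaves); pivot element 3/5.
Divide row 2 by 3/5; eliminate column a from the other rows.
In the new row 2, the u2 entry is the old entry divided by the pivot: (1/5)/(3/5) = 1/3.

1/3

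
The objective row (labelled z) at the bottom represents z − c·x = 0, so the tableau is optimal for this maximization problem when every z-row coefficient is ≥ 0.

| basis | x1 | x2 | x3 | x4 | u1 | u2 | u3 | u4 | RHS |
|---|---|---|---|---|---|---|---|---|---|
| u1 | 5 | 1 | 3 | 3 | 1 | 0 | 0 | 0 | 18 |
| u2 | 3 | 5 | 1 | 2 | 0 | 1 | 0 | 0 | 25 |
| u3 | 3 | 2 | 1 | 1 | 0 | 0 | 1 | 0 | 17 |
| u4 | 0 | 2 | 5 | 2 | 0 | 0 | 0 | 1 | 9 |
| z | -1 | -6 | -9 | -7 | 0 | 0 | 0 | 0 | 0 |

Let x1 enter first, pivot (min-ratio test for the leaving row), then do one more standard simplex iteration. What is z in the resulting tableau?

Ratio test on column x1 — row 1: 18/5 = 18/5; row 2: 25/3 = 25/3; row 3: 17/3 = 17/3; row 4: entry 0 ≤ 0. Minimum is 18/5 at row 1 (u1 leaves); pivot element 5.
Pivot on row 1; the z-row RHS becomes 0 − (-1)·(18/5) = 18/5.
Next entering variable (most negative z-row entry -42/5): x3.
Ratio test on column x3 — row 1: (18/5)/(3/5) = 6; row 2: entry -4/5 ≤ 0; row 3: entry -4/5 ≤ 0; row 4: 9/5 = 9/5. Minimum is 9/5 at row 4 (u4 leaves); pivot element 5.
After the second pivot the z-row RHS is 18/5 − (-42/5)·(9/5) = 468/25.

468/25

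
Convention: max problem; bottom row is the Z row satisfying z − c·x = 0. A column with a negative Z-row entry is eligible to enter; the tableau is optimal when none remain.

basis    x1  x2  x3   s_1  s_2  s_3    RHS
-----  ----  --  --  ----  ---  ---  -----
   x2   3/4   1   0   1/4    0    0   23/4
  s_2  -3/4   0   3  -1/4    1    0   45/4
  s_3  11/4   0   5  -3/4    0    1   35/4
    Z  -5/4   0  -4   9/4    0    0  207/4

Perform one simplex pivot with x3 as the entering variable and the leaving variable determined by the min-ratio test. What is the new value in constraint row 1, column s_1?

1/4

Ratio test on column x3 — row 1: entry 0 ≤ 0; row 2: (45/4)/3 = 15/4; row 3: (35/4)/5 = 7/4. Minimum is 7/4 at row 3 (s_3 leaves); pivot element 5.
Divide row 3 by 5; eliminate column x3 from the other rows.
Row 1 update in column s_1: 1/4 − 0·(-3/20) = 1/4.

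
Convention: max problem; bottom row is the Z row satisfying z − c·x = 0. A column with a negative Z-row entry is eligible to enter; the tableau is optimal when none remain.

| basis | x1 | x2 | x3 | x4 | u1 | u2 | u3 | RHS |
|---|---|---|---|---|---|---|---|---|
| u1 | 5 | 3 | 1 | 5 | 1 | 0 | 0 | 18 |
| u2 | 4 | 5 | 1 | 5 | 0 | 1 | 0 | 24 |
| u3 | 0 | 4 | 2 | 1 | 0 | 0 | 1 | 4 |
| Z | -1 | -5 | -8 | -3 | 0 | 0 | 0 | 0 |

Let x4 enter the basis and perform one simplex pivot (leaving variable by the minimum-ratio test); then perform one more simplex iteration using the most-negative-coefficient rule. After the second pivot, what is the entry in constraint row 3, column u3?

Ratio test on column x4 — row 1: 18/5 = 18/5; row 2: 24/5 = 24/5; row 3: 4/1 = 4. Minimum is 18/5 at row 1 (u1 leaves); pivot element 5.
Divide row 1 by 5; eliminate column x4 from the other rows.
Second iteration: most negative Z-row entry is -37/5 in column x3, so x3 enters.
Ratio test on column x3 — row 1: (18/5)/(1/5) = 18; row 2: entry 0 ≤ 0; row 3: (2/5)/(9/5) = 2/9. Minimum is 2/9 at row 3 (u3 leaves); pivot element 9/5.
Divide row 3 by 9/5; eliminate column x3 from the other rows.
After both pivots, the entry at constraint row 3, column u3 is 5/9.

5/9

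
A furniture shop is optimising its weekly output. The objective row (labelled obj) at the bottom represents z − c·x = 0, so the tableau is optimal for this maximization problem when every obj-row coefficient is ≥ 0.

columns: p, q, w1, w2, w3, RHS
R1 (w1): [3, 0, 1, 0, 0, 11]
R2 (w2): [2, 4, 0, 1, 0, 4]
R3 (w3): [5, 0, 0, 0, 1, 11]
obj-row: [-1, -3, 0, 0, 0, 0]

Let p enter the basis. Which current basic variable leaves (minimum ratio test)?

w2

Column p entries and ratios — w1: 11/3 = 11/3; w2: 4/2 = 2; w3: 11/5 = 11/5.
Smallest ratio is 2 in the row of w2, so w2 leaves.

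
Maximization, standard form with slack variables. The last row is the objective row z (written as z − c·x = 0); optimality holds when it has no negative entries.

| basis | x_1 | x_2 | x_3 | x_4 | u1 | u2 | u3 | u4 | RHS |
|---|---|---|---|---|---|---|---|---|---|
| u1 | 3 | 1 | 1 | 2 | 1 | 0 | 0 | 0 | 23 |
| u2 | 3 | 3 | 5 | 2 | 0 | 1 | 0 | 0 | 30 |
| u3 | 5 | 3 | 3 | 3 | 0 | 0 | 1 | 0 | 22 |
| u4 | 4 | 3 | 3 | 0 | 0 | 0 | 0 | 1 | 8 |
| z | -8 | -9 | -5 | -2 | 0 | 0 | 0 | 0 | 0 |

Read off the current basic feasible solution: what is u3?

u3 is basic (row 3); its value is the RHS of that row, 22.

22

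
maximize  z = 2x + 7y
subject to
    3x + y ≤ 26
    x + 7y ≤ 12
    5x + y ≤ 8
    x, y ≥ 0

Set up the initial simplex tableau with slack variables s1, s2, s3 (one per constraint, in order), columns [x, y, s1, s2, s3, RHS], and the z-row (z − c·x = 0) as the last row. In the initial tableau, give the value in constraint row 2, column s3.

0

Slack s3 belongs to constraint 3; its column is the unit vector e_3, so the entry in row 2 is 0.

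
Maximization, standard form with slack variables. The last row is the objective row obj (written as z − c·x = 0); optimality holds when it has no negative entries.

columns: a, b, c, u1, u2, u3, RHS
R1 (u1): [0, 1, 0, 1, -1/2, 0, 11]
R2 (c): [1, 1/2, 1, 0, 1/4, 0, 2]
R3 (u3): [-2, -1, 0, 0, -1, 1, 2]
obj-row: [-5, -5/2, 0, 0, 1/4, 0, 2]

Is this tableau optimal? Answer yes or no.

no

The obj-row has a negative entry -5 in column a, so it is not optimal.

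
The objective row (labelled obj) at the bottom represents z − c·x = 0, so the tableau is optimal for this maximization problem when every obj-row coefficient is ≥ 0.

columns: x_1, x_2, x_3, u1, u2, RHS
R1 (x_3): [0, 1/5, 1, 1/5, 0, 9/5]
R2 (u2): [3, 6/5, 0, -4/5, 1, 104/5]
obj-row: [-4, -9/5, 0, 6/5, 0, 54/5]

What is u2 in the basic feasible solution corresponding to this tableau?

u2 is basic (row 2); its value is the RHS of that row, 104/5.

104/5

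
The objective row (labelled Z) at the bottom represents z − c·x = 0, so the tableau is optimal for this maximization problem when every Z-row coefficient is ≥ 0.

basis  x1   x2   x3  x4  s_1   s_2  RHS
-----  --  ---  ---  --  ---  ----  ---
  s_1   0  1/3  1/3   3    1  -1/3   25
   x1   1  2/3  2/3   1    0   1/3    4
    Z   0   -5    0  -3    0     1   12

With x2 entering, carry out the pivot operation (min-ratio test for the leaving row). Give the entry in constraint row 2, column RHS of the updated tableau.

6

Ratio test on column x2 — row 1: 25/(1/3) = 75; row 2: 4/(2/3) = 6. Minimum is 6 at row 2 (x1 leaves); pivot element 2/3.
Divide row 2 by 2/3; eliminate column x2 from the other rows.
In the new row 2, the RHS entry is the old entry divided by the pivot: 4/(2/3) = 6.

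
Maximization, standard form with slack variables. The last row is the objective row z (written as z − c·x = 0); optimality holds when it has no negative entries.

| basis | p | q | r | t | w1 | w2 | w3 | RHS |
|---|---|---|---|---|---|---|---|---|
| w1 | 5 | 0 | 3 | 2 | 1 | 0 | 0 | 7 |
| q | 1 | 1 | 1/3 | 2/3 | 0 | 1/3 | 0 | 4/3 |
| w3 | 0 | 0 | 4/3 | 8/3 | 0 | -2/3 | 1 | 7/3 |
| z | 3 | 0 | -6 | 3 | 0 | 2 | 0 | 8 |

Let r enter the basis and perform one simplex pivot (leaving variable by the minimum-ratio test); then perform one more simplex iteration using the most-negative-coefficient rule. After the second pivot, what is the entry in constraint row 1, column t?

-8/3

Ratio test on column r — row 1: 7/3 = 7/3; row 2: (4/3)/(1/3) = 4; row 3: (7/3)/(4/3) = 7/4. Minimum is 7/4 at row 3 (w3 leaves); pivot element 4/3.
Divide row 3 by 4/3; eliminate column r from the other rows.
Second iteration: most negative z-row entry is -1 in column w2, so w2 enters.
Ratio test on column w2 — row 1: (7/4)/(3/2) = 7/6; row 2: (3/4)/(1/2) = 3/2; row 3: entry -1/2 ≤ 0. Minimum is 7/6 at row 1 (w1 leaves); pivot element 3/2.
Divide row 1 by 3/2; eliminate column w2 from the other rows.
After both pivots, the entry at constraint row 1, column t is -8/3.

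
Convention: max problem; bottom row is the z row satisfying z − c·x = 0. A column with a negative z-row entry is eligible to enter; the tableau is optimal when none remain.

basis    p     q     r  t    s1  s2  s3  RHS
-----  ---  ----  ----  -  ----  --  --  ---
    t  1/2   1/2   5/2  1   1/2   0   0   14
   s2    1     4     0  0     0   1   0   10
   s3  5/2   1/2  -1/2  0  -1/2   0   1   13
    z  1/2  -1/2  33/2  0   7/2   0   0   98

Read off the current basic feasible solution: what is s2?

10

s2 is basic (row 2); its value is the RHS of that row, 10.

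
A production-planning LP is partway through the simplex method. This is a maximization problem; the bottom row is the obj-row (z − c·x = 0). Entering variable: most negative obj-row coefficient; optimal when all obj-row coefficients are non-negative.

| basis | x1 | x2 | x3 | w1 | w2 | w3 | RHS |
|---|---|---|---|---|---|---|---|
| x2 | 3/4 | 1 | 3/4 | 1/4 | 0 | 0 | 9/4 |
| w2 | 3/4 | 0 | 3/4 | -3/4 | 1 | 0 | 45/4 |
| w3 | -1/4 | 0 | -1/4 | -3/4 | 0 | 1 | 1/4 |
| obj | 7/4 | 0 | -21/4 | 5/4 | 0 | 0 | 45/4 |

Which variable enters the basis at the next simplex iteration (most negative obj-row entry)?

Negative obj-row entries: x3: -21/4.
The most negative is -21/4 in column x3, so x3 enters.

x3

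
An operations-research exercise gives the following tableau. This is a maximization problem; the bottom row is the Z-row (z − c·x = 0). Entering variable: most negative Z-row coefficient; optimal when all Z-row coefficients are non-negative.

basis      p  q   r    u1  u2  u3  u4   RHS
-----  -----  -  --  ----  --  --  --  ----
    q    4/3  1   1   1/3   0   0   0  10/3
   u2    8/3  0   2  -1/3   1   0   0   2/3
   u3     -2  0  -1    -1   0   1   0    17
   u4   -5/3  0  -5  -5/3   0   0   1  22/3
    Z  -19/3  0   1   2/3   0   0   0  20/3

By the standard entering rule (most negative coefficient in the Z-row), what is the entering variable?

p

Negative Z-row entries: p: -19/3.
The most negative is -19/3 in column p, so p enters.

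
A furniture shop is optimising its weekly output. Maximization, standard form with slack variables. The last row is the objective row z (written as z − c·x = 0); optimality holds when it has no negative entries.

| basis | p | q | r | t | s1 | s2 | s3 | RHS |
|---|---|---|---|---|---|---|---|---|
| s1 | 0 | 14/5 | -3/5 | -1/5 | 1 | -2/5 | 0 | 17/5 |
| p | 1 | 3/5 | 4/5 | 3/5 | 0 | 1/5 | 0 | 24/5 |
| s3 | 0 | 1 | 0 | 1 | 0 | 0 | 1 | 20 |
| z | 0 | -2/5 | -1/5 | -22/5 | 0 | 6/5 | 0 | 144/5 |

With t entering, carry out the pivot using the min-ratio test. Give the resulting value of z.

Ratio test on column t — row 1: entry -1/5 ≤ 0; row 2: (24/5)/(3/5) = 8; row 3: 20/1 = 20. Minimum is 8 at row 2 (p leaves); pivot element 3/5.
Pivot on row 2; the z-row RHS becomes 144/5 − (-22/5)·8 = 64.

64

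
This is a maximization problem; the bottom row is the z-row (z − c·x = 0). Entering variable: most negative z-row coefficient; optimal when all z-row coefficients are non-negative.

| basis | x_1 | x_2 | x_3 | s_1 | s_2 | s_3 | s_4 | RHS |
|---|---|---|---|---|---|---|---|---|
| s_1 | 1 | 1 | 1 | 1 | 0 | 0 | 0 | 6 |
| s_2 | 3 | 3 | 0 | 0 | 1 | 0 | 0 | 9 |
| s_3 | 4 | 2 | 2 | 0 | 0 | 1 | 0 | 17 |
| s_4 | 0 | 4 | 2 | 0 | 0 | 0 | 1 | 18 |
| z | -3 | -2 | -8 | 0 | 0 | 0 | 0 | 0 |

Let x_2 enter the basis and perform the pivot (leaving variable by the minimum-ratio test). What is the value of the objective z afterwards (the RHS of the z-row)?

6

Ratio test on column x_2 — row 1: 6/1 = 6; row 2: 9/3 = 3; row 3: 17/2 = 17/2; row 4: 18/4 = 9/2. Minimum is 3 at row 2 (s_2 leaves); pivot element 3.
Pivot on row 2; the z-row RHS becomes 0 − (-2)·3 = 6.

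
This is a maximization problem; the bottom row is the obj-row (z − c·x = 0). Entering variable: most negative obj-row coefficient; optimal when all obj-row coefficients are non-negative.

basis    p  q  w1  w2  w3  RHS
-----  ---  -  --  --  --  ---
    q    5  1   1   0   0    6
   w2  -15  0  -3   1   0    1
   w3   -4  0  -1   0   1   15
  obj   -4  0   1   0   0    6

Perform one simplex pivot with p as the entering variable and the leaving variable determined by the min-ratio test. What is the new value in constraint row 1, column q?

Ratio test on column p — row 1: 6/5 = 6/5; row 2: entry -15 ≤ 0; row 3: entry -4 ≤ 0. Minimum is 6/5 at row 1 (q leaves); pivot element 5.
Divide row 1 by 5; eliminate column p from the other rows.
In the new row 1, the q entry is the old entry divided by the pivot: 1/5 = 1/5.

1/5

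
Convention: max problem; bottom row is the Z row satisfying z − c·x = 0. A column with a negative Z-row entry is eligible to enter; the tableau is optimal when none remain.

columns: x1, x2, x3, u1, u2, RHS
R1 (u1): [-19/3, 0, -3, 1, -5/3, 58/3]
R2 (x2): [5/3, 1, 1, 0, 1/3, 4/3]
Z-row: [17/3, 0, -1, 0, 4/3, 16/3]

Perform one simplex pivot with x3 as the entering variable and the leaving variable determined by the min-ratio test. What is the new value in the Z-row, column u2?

5/3

Ratio test on column x3 — row 1: entry -3 ≤ 0; row 2: (4/3)/1 = 4/3. Minimum is 4/3 at row 2 (x2 leaves); pivot element 1.
Divide row 2 by 1; eliminate column x3 from the other rows.
Z-row update in column u2: 4/3 − (-1)·(1/3) = 5/3.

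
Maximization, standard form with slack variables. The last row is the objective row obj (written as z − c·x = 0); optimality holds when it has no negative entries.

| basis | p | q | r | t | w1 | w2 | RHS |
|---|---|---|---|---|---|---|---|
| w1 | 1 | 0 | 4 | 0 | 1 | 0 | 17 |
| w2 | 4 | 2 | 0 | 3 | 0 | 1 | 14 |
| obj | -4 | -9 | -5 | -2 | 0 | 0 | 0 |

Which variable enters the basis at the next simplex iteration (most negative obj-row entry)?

Negative obj-row entries: p: -4, q: -9, r: -5, t: -2.
The most negative is -9 in column q, so q enters.

q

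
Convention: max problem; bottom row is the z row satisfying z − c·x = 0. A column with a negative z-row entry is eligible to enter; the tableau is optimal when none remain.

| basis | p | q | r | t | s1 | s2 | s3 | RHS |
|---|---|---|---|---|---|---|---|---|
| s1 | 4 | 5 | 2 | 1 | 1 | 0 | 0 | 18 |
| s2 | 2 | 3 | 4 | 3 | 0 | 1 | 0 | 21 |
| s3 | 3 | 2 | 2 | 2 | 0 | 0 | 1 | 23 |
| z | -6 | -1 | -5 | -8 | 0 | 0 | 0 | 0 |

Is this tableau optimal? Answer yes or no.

The z-row has a negative entry -8 in column t, so it is not optimal.

no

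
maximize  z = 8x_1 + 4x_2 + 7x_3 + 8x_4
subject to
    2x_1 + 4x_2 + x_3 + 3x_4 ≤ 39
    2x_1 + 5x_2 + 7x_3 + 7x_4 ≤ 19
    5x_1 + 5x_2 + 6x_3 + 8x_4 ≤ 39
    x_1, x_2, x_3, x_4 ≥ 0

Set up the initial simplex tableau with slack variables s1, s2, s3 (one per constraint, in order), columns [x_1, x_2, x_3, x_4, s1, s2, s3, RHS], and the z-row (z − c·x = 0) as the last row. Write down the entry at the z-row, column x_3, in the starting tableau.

-7

The z-row carries the negated objective coefficients: the x_3 entry is -7.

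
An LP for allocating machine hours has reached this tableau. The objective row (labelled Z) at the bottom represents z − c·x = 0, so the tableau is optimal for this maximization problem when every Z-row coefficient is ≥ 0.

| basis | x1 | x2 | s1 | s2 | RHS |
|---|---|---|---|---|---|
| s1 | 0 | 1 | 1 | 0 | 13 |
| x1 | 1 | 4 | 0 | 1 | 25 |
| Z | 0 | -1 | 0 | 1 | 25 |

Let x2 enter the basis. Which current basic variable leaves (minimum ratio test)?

x1

Column x2 entries and ratios — s1: 13/1 = 13; x1: 25/4 = 25/4.
Smallest ratio is 25/4 in the row of x1, so x1 leaves.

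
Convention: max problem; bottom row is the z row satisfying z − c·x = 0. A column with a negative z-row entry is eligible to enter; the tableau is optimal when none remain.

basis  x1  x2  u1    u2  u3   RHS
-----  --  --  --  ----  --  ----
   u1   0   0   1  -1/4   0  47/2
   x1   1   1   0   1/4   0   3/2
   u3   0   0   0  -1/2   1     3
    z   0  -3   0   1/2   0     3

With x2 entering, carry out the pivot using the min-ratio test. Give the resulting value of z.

15/2

Ratio test on column x2 — row 1: entry 0 ≤ 0; row 2: (3/2)/1 = 3/2; row 3: entry 0 ≤ 0. Minimum is 3/2 at row 2 (x1 leaves); pivot element 1.
Pivot on row 2; the z-row RHS becomes 3 − (-3)·(3/2) = 15/2.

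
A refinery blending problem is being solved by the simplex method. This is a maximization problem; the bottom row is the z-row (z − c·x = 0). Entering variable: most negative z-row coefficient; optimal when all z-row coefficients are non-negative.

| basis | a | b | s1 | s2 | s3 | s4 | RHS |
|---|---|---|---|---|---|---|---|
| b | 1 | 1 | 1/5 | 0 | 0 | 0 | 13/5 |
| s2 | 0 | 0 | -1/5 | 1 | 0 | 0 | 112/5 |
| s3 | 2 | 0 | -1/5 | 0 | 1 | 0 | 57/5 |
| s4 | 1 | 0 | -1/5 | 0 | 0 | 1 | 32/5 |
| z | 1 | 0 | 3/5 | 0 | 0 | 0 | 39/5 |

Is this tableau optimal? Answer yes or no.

Every z-row coefficient is ≥ 0, so the tableau is optimal.

yes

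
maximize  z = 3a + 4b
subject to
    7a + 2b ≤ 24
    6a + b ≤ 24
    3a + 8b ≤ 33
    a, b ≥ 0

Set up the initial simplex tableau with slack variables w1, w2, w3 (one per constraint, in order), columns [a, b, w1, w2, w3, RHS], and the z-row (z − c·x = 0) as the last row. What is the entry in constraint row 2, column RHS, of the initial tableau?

The RHS of constraint 2 is b_2 = 24.

24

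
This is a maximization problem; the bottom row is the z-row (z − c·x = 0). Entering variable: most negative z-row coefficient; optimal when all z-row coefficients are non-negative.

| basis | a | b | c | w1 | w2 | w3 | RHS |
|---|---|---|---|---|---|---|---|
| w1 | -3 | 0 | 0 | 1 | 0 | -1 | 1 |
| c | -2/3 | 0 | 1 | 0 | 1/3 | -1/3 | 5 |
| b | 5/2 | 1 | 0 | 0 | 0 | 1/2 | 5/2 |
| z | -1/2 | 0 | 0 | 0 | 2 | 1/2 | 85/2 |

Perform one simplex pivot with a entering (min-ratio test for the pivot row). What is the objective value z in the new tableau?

43

Ratio test on column a — row 1: entry -3 ≤ 0; row 2: entry -2/3 ≤ 0; row 3: (5/2)/(5/2) = 1. Minimum is 1 at row 3 (b leaves); pivot element 5/2.
Pivot on row 3; the z-row RHS becomes 85/2 − (-1/2)·1 = 43.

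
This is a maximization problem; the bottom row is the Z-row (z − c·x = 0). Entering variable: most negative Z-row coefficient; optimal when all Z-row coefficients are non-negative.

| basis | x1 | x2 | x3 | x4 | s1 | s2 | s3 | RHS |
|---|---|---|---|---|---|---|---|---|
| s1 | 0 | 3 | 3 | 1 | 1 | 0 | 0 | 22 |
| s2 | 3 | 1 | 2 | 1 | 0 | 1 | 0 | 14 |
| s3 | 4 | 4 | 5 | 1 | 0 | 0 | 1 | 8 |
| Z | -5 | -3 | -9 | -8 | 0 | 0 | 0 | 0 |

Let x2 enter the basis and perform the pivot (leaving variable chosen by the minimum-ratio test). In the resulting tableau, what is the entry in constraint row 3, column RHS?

Ratio test on column x2 — row 1: 22/3 = 22/3; row 2: 14/1 = 14; row 3: 8/4 = 2. Minimum is 2 at row 3 (s3 leaves); pivot element 4.
Divide row 3 by 4; eliminate column x2 from the other rows.
In the new row 3, the RHS entry is the old entry divided by the pivot: 8/4 = 2.

2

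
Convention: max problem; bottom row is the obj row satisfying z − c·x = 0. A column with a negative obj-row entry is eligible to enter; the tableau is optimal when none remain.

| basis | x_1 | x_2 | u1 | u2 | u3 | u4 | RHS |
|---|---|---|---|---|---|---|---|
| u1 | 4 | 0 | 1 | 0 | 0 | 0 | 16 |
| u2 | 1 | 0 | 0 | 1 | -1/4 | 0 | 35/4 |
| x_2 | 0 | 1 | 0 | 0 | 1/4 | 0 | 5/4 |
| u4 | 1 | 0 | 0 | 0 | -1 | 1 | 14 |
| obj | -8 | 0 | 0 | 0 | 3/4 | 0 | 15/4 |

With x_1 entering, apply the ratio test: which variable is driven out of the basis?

Column x_1 entries and ratios — u1: 16/4 = 4; u2: (35/4)/1 = 35/4; x_2: 0 ≤ 0, skip; u4: 14/1 = 14.
Smallest ratio is 4 in the row of u1, so u1 leaves.

u1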